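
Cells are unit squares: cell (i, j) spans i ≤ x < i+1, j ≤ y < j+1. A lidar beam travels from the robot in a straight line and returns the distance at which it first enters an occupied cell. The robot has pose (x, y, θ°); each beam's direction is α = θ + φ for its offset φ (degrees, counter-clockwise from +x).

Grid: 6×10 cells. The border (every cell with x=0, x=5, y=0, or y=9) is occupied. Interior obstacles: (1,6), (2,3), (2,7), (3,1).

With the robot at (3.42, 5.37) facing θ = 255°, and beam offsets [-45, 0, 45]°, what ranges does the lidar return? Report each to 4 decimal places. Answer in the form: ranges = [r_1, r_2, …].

beam 1: φ=-45°, α=210°
  cosα=-0.8660 sinα=-0.5000 | (3,5) | tMaxX 0.4850 tMaxY 0.7400 | tΔX 1.1547 tΔY 2.0000
    t=0.4850 [x] (2,5)
    t=0.7400 [y] (2,4)
    t=1.6397 [x] (1,4)
    t=2.7400 [y] (1,3)
    t=2.7944 [x] (0,3) — stop
  → r_1 = 2.7944
beam 2: φ=0°, α=255°
  cosα=-0.2588 sinα=-0.9659 | (3,5) | tMaxX 1.6228 tMaxY 0.3831 | tΔX 3.8637 tΔY 1.0353
    t=0.3831 [y] (3,4)
    t=1.4183 [y] (3,3)
    t=1.6228 [x] (2,3) — stop
  → r_2 = 1.6228
beam 3: φ=45°, α=300°
  cosα=0.5000 sinα=-0.8660 | (3,5) | tMaxX 1.1600 tMaxY 0.4272 | tΔX 2.0000 tΔY 1.1547
    t=0.4272 [y] (3,4)
    t=1.1600 [x] (4,4)
    t=1.5819 [y] (4,3)
    t=2.7366 [y] (4,2)
    t=3.1600 [x] (5,2) — stop
  → r_3 = 3.1600

ranges = [2.7944, 1.6228, 3.1600]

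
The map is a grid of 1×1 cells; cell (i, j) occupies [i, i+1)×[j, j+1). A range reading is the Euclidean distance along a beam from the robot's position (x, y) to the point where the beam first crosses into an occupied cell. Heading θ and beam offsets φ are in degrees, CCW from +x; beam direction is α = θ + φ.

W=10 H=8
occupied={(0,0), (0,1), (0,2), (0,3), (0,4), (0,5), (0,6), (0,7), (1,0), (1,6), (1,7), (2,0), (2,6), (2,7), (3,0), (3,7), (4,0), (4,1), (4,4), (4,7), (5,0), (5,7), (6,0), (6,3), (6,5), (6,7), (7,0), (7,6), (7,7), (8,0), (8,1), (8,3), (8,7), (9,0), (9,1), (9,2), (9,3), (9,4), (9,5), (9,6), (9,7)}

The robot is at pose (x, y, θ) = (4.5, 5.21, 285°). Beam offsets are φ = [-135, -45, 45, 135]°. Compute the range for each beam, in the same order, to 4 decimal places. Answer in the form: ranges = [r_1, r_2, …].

beam 1: φ=-135°, α=150°
  direction (-0.8660, 0.5000); cell (4,5); t to first gridline: x 0.5774, y 1.5800 (then +1.1547 / +2.0000)
    (3,5) via x @ 0.5774
    (3,6) via y @ 1.5800
    (2,6) via x @ 1.7321  # hit
  → r_1 = 1.7321
beam 2: φ=-45°, α=240°
  direction (-0.5000, -0.8660); cell (4,5); t to first gridline: x 1.0000, y 0.2425 (then +2.0000 / +1.1547)
    (4,4) via y @ 0.2425  # hit
  → r_2 = 0.2425
beam 3: φ=45°, α=330°
  direction (0.8660, -0.5000); cell (4,5); t to first gridline: x 0.5774, y 0.4200 (then +1.1547 / +2.0000)
    (4,4) via y @ 0.4200  # hit
  → r_3 = 0.4200
beam 4: φ=135°, α=60°
  direction (0.5000, 0.8660); cell (4,5); t to first gridline: x 1.0000, y 0.9122 (then +2.0000 / +1.1547)
    (4,6) via y @ 0.9122
    (5,6) via x @ 1.0000
    (5,7) via y @ 2.0669  # hit
  → r_4 = 2.0669

ranges = [1.7321, 0.2425, 0.4200, 2.0669]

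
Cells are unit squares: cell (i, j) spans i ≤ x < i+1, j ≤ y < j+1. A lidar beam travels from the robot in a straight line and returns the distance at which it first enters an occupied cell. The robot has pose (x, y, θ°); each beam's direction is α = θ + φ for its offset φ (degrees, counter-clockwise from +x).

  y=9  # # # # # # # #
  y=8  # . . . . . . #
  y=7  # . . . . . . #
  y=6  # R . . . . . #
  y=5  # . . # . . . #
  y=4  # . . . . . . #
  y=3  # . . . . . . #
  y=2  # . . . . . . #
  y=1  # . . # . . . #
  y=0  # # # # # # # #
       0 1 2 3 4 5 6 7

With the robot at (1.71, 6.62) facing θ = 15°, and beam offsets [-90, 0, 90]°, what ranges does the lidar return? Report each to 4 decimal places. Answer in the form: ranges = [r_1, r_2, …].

ranges = [4.9842, 5.4766, 2.4640]

beam 1: φ=-90°, α=285°
  direction (0.2588, -0.9659); cell (1,6); t to first gridline: x 1.1205, y 0.6419 (then +3.8637 / +1.0353)
    (1,5) via y @ 0.6419
    (2,5) via x @ 1.1205
    (2,4) via y @ 1.6771
    (2,3) via y @ 2.7124
    (2,2) via y @ 3.7477
    (2,1) via y @ 4.7830
    (3,1) via x @ 4.9842  # hit
  → r_1 = 4.9842
beam 2: φ=0°, α=15°
  direction (0.9659, 0.2588); cell (1,6); t to first gridline: x 0.3002, y 1.4682 (then +1.0353 / +3.8637)
    (2,6) via x @ 0.3002
    (3,6) via x @ 1.3355
    (3,7) via y @ 1.4682
    (4,7) via x @ 2.3708
    (5,7) via x @ 3.4061
    (6,7) via x @ 4.4413
    (6,8) via y @ 5.3319
    (7,8) via x @ 5.4766  # hit
  → r_2 = 5.4766
beam 3: φ=90°, α=105°
  direction (-0.2588, 0.9659); cell (1,6); t to first gridline: x 2.7432, y 0.3934 (then +3.8637 / +1.0353)
    (1,7) via y @ 0.3934
    (1,8) via y @ 1.4287
    (1,9) via y @ 2.4640  # hit
  → r_3 = 2.4640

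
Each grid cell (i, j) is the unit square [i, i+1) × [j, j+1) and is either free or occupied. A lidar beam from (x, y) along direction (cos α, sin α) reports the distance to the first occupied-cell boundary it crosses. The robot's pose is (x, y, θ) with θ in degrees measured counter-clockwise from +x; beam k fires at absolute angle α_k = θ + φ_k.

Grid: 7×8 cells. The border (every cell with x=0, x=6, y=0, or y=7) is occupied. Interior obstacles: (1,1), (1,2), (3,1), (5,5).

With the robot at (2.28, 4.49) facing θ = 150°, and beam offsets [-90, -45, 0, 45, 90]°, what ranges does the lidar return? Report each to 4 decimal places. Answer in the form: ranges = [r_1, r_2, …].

beam 1: φ=-90°, α=60°
  cosα=0.5000 sinα=0.8660 | (2,4) | tMaxX 1.4400 tMaxY 0.5889 | tΔX 2.0000 tΔY 1.1547
    t=0.5889 [y] (2,5)
    t=1.4400 [x] (3,5)
    t=1.7436 [y] (3,6)
    t=2.8983 [y] (3,7) — stop
  → r_1 = 2.8983
beam 2: φ=-45°, α=105°
  cosα=-0.2588 sinα=0.9659 | (2,4) | tMaxX 1.0818 tMaxY 0.5280 | tΔX 3.8637 tΔY 1.0353
    t=0.5280 [y] (2,5)
    t=1.0818 [x] (1,5)
    t=1.5633 [y] (1,6)
    t=2.5985 [y] (1,7) — stop
  → r_2 = 2.5985
beam 3: φ=0°, α=150°
  cosα=-0.8660 sinα=0.5000 | (2,4) | tMaxX 0.3233 tMaxY 1.0200 | tΔX 1.1547 tΔY 2.0000
    t=0.3233 [x] (1,4)
    t=1.0200 [y] (1,5)
    t=1.4780 [x] (0,5) — stop
  → r_3 = 1.4780
beam 4: φ=45°, α=195°
  cosα=-0.9659 sinα=-0.2588 | (2,4) | tMaxX 0.2899 tMaxY 1.8932 | tΔX 1.0353 tΔY 3.8637
    t=0.2899 [x] (1,4)
    t=1.3252 [x] (0,4) — stop
  → r_4 = 1.3252
beam 5: φ=90°, α=240°
  cosα=-0.5000 sinα=-0.8660 | (2,4) | tMaxX 0.5600 tMaxY 0.5658 | tΔX 2.0000 tΔY 1.1547
    t=0.5600 [x] (1,4)
    t=0.5658 [y] (1,3)
    t=1.7205 [y] (1,2) — stop
  → r_5 = 1.7205

ranges = [2.8983, 2.5985, 1.4780, 1.3252, 1.7205]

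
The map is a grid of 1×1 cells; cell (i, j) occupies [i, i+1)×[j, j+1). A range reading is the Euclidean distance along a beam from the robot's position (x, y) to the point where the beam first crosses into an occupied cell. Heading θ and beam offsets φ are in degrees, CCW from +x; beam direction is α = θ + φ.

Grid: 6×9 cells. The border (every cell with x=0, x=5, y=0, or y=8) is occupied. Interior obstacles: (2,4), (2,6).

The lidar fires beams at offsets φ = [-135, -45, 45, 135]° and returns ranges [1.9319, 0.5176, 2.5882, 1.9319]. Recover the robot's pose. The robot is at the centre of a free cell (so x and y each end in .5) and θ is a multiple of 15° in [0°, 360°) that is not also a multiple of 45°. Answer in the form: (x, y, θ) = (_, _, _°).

The pose lattice has 26·16 = 416 candidates. Test each by forward raycasting.
  (3.5, 7.5, 195°): beam 1 = 0.5774 ≠ 1.9319 ✗
  (4.5, 2.5, 150°): beam 1 = 0.5176 ≠ 1.9319 ✗
  (4.5, 2.5, 30°): beam 1 = 1.5529 ≠ 1.9319 ✗
  …
  (4.5, 5.5, 60°): r_1=1.9319, r_2=0.5176, r_3=2.5882, r_4=1.9319 — all match ✓
No second candidate reproduces the full scan.

(x, y, θ) = (4.5, 5.5, 60°)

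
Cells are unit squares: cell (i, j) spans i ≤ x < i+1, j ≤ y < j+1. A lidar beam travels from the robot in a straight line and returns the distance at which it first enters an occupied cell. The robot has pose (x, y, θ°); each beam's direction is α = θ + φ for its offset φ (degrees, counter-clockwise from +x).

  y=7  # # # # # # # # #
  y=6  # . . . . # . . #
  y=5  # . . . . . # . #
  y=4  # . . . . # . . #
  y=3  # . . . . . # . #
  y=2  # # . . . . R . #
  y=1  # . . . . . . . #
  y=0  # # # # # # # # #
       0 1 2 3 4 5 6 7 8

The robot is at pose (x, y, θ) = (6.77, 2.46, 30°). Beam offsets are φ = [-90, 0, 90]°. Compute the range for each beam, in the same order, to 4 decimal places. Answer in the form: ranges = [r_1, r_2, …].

beam 1: φ=-90°, α=300°
  dir = (cos 300°, sin 300°) = (0.5000, -0.8660); from cell (6,2)
  next x-line at t=0.4600, next y-line at t=0.5312; Δt_x=2.0000, Δt_y=1.1547
    x: enter (7,2) at t=0.4600
    y: enter (7,1) at t=0.5312
    y: enter (7,0) at t=1.6859 ← occupied
  → r_1 = 1.6859
beam 2: φ=0°, α=30°
  dir = (cos 30°, sin 30°) = (0.8660, 0.5000); from cell (6,2)
  next x-line at t=0.2656, next y-line at t=1.0800; Δt_x=1.1547, Δt_y=2.0000
    x: enter (7,2) at t=0.2656
    y: enter (7,3) at t=1.0800
    x: enter (8,3) at t=1.4203 ← occupied
  → r_2 = 1.4203
beam 3: φ=90°, α=120°
  dir = (cos 120°, sin 120°) = (-0.5000, 0.8660); from cell (6,2)
  next x-line at t=1.5400, next y-line at t=0.6235; Δt_x=2.0000, Δt_y=1.1547
    y: enter (6,3) at t=0.6235 ← occupied
  → r_3 = 0.6235

ranges = [1.6859, 1.4203, 0.6235]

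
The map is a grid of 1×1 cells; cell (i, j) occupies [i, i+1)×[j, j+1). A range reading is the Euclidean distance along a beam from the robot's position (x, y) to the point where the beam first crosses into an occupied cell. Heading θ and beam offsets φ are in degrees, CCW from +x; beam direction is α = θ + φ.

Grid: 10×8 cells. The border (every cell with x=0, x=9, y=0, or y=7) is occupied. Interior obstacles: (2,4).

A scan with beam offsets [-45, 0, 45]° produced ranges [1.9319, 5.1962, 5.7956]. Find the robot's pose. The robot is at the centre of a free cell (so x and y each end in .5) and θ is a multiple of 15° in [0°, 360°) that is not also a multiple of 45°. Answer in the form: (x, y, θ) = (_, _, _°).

Enumerate (i+0.5, j+0.5, θ) over the 47 free cells and 16 admissible headings. For each, cast all 3 beams and compare to the given ranges.
  (8.5, 3.5, 105°): beam 1 = 1.0000 ≠ 1.9319 ✗
  (7.5, 5.5, 300°): beam 1 = 4.6587 ≠ 1.9319 ✗
  (1.5, 5.5, 75°): beam 1 = 3.0000 ≠ 1.9319 ✗
  (8.5, 2.5, 30°): beam 1 = 0.5176 ≠ 1.9319 ✗
  …
  (8.5, 2.5, 120°): r_1=1.9319, r_2=5.1962, r_3=5.7956 — all match ✓
Only this pose fits every beam.

(x, y, θ) = (8.5, 2.5, 120°)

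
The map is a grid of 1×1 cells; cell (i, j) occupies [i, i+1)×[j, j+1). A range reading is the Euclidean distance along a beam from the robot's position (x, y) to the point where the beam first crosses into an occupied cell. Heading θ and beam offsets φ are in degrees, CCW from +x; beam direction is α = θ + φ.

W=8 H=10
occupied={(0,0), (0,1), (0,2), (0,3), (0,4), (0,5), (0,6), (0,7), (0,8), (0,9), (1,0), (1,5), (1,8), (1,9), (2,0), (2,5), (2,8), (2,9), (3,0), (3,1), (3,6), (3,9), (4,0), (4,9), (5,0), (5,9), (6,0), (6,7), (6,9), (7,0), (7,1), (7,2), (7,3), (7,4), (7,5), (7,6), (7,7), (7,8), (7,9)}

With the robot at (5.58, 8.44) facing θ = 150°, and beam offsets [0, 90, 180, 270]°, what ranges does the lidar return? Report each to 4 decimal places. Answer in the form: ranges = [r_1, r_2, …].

ranges = [1.1200, 8.5910, 0.8800, 0.6466]

beam 1: φ=0°, α=150°
  direction (-0.8660, 0.5000); cell (5,8); t to first gridline: x 0.6697, y 1.1200 (then +1.1547 / +2.0000)
    (4,8) via x @ 0.6697
    (4,9) via y @ 1.1200  # hit
  → r_1 = 1.1200
beam 2: φ=90°, α=240°
  direction (-0.5000, -0.8660); cell (5,8); t to first gridline: x 1.1600, y 0.5081 (then +2.0000 / +1.1547)
    (5,7) via y @ 0.5081
    (4,7) via x @ 1.1600
    (4,6) via y @ 1.6628
    (4,5) via y @ 2.8175
    (3,5) via x @ 3.1600
    (3,4) via y @ 3.9722
    (3,3) via y @ 5.1269
    (2,3) via x @ 5.1600
    (2,2) via y @ 6.2816
    (1,2) via x @ 7.1600
    (1,1) via y @ 7.4363
    (1,0) via y @ 8.5910  # hit
  → r_2 = 8.5910
beam 3: φ=180°, α=330°
  direction (0.8660, -0.5000); cell (5,8); t to first gridline: x 0.4850, y 0.8800 (then +1.1547 / +2.0000)
    (6,8) via x @ 0.4850
    (6,7) via y @ 0.8800  # hit
  → r_3 = 0.8800
beam 4: φ=270°, α=60°
  direction (0.5000, 0.8660); cell (5,8); t to first gridline: x 0.8400, y 0.6466 (then +2.0000 / +1.1547)
    (5,9) via y @ 0.6466  # hit
  → r_4 = 0.6466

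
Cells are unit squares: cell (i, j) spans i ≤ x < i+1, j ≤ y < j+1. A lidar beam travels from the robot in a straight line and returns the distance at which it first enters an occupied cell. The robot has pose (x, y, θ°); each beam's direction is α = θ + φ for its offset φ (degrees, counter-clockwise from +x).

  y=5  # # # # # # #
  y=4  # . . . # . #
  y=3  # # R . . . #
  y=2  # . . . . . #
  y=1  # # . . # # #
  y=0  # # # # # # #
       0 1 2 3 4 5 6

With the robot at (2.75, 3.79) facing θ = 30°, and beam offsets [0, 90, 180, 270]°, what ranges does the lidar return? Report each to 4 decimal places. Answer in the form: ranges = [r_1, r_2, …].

ranges = [1.4434, 1.3972, 0.8660, 2.5000]

beam 1: φ=0°, α=30°
  cosα=0.8660 sinα=0.5000 | (2,3) | tMaxX 0.2887 tMaxY 0.4200 | tΔX 1.1547 tΔY 2.0000
    t=0.2887 [x] (3,3)
    t=0.4200 [y] (3,4)
    t=1.4434 [x] (4,4) — stop
  → r_1 = 1.4434
beam 2: φ=90°, α=120°
  cosα=-0.5000 sinα=0.8660 | (2,3) | tMaxX 1.5000 tMaxY 0.2425 | tΔX 2.0000 tΔY 1.1547
    t=0.2425 [y] (2,4)
    t=1.3972 [y] (2,5) — stop
  → r_2 = 1.3972
beam 3: φ=180°, α=210°
  cosα=-0.8660 sinα=-0.5000 | (2,3) | tMaxX 0.8660 tMaxY 1.5800 | tΔX 1.1547 tΔY 2.0000
    t=0.8660 [x] (1,3) — stop
  → r_3 = 0.8660
beam 4: φ=270°, α=300°
  cosα=0.5000 sinα=-0.8660 | (2,3) | tMaxX 0.5000 tMaxY 0.9122 | tΔX 2.0000 tΔY 1.1547
    t=0.5000 [x] (3,3)
    t=0.9122 [y] (3,2)
    t=2.0669 [y] (3,1)
    t=2.5000 [x] (4,1) — stop
  → r_4 = 2.5000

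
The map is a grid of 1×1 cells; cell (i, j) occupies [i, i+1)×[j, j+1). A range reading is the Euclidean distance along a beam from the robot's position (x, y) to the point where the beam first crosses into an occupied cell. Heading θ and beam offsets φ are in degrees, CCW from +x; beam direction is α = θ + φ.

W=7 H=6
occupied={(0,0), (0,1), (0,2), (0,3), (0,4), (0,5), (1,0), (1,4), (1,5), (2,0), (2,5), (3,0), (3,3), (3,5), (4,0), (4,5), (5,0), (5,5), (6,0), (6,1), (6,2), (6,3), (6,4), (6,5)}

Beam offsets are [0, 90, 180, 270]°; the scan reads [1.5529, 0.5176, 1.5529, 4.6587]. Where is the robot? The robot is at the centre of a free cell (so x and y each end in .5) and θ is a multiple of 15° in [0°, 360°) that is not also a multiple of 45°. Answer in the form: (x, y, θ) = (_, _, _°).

(x, y, θ) = (1.5, 2.5, 75°)

Enumerate (i+0.5, j+0.5, θ) over the 18 free cells and 16 admissible headings. For each, cast all 4 beams and compare to the given ranges.
  (4.5, 2.5, 195°): beam 1 = 3.6235 ≠ 1.5529 ✗
  (4.5, 1.5, 300°): beam 1 = 0.5774 ≠ 1.5529 ✗
  (5.5, 4.5, 330°): beam 1 = 0.5774 ≠ 1.5529 ✗
  (5.5, 1.5, 330°): beam 1 = 0.5774 ≠ 1.5529 ✗
  …
  (1.5, 2.5, 75°): r_1=1.5529, r_2=0.5176, r_3=1.5529, r_4=4.6587 — all match ✓
Unique over the lattice → pose = (1.5, 2.5, 75°).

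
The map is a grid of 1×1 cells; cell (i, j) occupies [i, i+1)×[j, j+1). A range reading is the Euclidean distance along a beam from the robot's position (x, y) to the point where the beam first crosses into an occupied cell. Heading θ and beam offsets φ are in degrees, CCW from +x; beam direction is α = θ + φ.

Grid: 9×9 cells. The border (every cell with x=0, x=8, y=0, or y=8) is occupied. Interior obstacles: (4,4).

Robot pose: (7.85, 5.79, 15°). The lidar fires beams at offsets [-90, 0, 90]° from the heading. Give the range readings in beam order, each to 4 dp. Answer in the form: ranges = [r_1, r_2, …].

beam 1: φ=-90°, α=285°
  dir = (cos 285°, sin 285°) = (0.2588, -0.9659); from cell (7,5)
  next x-line at t=0.5796, next y-line at t=0.8179; Δt_x=3.8637, Δt_y=1.0353
    x: enter (8,5) at t=0.5796 ← occupied
  → r_1 = 0.5796
beam 2: φ=0°, α=15°
  dir = (cos 15°, sin 15°) = (0.9659, 0.2588); from cell (7,5)
  next x-line at t=0.1553, next y-line at t=0.8114; Δt_x=1.0353, Δt_y=3.8637
    x: enter (8,5) at t=0.1553 ← occupied
  → r_2 = 0.1553
beam 3: φ=90°, α=105°
  dir = (cos 105°, sin 105°) = (-0.2588, 0.9659); from cell (7,5)
  next x-line at t=3.2841, next y-line at t=0.2174; Δt_x=3.8637, Δt_y=1.0353
    y: enter (7,6) at t=0.2174
    y: enter (7,7) at t=1.2527
    y: enter (7,8) at t=2.2880 ← occupied
  → r_3 = 2.2880

ranges = [0.5796, 0.1553, 2.2880]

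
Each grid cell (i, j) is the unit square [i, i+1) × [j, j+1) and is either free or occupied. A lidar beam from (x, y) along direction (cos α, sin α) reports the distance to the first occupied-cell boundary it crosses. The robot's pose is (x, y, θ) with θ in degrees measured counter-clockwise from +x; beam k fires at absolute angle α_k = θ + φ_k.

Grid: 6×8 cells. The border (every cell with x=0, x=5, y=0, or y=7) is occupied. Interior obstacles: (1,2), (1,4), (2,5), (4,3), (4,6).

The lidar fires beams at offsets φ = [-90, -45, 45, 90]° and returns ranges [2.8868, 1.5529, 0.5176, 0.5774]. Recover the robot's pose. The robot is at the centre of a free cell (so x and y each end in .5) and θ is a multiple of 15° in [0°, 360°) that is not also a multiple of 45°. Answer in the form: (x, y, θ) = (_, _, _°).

(x, y, θ) = (4.5, 5.5, 300°)

Candidates: 19 free-cell centres × 16 headings = 304 poses. Raycast each; keep the one whose scan matches to 4 dp.
  (2.5, 4.5, 240°): beam 1 = 0.5774 ≠ 2.8868 ✗
  (2.5, 4.5, 195°): beam 1 = 0.5176 ≠ 2.8868 ✗
  (4.5, 4.5, 60°): beam 1 = 0.5774 ≠ 2.8868 ✗
  …
  (4.5, 5.5, 300°): r_1=2.8868, r_2=1.5529, r_3=0.5176, r_4=0.5774 — all match ✓
Only this pose fits every beam.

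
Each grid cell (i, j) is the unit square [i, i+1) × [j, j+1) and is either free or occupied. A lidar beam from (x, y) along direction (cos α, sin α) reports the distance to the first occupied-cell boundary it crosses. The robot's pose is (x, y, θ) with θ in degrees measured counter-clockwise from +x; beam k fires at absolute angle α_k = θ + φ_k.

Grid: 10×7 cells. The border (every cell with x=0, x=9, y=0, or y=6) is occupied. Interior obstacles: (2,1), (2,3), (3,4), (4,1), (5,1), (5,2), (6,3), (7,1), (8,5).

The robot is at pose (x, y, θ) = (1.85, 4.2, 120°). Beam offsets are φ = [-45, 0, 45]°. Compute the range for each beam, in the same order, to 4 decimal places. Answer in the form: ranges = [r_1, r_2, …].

ranges = [1.8635, 1.7000, 0.8800]

beam 1: φ=-45°, α=75°
  direction (0.2588, 0.9659); cell (1,4); t to first gridline: x 0.5796, y 0.8282 (then +3.8637 / +1.0353)
    (2,4) via x @ 0.5796
    (2,5) via y @ 0.8282
    (2,6) via y @ 1.8635  # hit
  → r_1 = 1.8635
beam 2: φ=0°, α=120°
  direction (-0.5000, 0.8660); cell (1,4); t to first gridline: x 1.7000, y 0.9238 (then +2.0000 / +1.1547)
    (1,5) via y @ 0.9238
    (0,5) via x @ 1.7000  # hit
  → r_2 = 1.7000
beam 3: φ=45°, α=165°
  direction (-0.9659, 0.2588); cell (1,4); t to first gridline: x 0.8800, y 3.0910 (then +1.0353 / +3.8637)
    (0,4) via x @ 0.8800  # hit
  → r_3 = 0.8800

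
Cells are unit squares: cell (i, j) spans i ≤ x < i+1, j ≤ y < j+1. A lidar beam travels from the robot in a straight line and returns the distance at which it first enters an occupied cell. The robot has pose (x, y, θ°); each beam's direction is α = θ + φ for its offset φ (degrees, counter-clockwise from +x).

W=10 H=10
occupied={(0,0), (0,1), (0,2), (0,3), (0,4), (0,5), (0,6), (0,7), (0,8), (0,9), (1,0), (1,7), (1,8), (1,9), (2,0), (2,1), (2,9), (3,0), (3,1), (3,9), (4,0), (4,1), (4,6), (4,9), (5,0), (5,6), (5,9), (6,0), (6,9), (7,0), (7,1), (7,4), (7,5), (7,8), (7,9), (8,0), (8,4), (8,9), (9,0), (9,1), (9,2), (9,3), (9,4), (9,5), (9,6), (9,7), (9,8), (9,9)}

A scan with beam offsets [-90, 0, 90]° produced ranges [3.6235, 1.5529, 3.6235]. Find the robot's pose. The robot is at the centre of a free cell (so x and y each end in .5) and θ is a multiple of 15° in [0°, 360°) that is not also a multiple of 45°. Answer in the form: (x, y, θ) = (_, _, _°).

(x, y, θ) = (5.5, 7.5, 75°)

Enumerate (i+0.5, j+0.5, θ) over the 52 free cells and 16 admissible headings. For each, cast all 3 beams and compare to the given ranges.
  (1.5, 6.5, 240°): beam 1 = 0.5774 ≠ 3.6235 ✗
  (1.5, 6.5, 150°): beam 1 = 0.5774 ≠ 3.6235 ✗
  (6.5, 6.5, 150°): beam 1 = 1.7321 ≠ 3.6235 ✗
  (3.5, 2.5, 150°): beam 1 = 4.0415 ≠ 3.6235 ✗
  (8.5, 6.5, 15°): beam 1 = 1.5529 ≠ 3.6235 ✗
  …
  (5.5, 7.5, 75°): r_1=3.6235, r_2=1.5529, r_3=3.6235 — all match ✓
No second candidate reproduces the full scan.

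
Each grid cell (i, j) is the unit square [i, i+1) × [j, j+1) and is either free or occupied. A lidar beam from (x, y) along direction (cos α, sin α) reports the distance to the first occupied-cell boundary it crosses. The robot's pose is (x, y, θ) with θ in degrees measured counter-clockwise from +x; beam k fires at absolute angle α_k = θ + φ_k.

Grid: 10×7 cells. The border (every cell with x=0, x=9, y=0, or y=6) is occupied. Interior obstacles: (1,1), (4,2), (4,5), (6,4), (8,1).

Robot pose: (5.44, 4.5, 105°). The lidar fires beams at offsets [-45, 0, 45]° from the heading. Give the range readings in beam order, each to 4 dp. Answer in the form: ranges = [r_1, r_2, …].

ranges = [1.7321, 1.5529, 1.0000]

beam 1: φ=-45°, α=60°
  cosα=0.5000 sinα=0.8660 | (5,4) | tMaxX 1.1200 tMaxY 0.5774 | tΔX 2.0000 tΔY 1.1547
    t=0.5774 [y] (5,5)
    t=1.1200 [x] (6,5)
    t=1.7321 [y] (6,6) — stop
  → r_1 = 1.7321
beam 2: φ=0°, α=105°
  cosα=-0.2588 sinα=0.9659 | (5,4) | tMaxX 1.7000 tMaxY 0.5176 | tΔX 3.8637 tΔY 1.0353
    t=0.5176 [y] (5,5)
    t=1.5529 [y] (5,6) — stop
  → r_2 = 1.5529
beam 3: φ=45°, α=150°
  cosα=-0.8660 sinα=0.5000 | (5,4) | tMaxX 0.5081 tMaxY 1.0000 | tΔX 1.1547 tΔY 2.0000
    t=0.5081 [x] (4,4)
    t=1.0000 [y] (4,5) — stop
  → r_3 = 1.0000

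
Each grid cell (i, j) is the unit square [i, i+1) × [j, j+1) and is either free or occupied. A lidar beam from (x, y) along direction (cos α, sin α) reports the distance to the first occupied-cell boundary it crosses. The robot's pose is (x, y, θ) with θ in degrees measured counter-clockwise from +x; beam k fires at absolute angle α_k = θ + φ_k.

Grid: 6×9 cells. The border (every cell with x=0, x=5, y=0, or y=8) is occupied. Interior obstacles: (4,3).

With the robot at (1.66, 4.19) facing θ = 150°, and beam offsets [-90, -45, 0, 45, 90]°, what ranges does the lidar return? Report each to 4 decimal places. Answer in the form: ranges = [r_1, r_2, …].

ranges = [4.3994, 2.5500, 0.7621, 0.6833, 1.3200]

beam 1: φ=-90°, α=60°
  cosα=0.5000 sinα=0.8660 | (1,4) | tMaxX 0.6800 tMaxY 0.9353 | tΔX 2.0000 tΔY 1.1547
    t=0.6800 [x] (2,4)
    t=0.9353 [y] (2,5)
    t=2.0900 [y] (2,6)
    t=2.6800 [x] (3,6)
    t=3.2447 [y] (3,7)
    t=4.3994 [y] (3,8) — stop
  → r_1 = 4.3994
beam 2: φ=-45°, α=105°
  cosα=-0.2588 sinα=0.9659 | (1,4) | tMaxX 2.5500 tMaxY 0.8386 | tΔX 3.8637 tΔY 1.0353
    t=0.8386 [y] (1,5)
    t=1.8738 [y] (1,6)
    t=2.5500 [x] (0,6) — stop
  → r_2 = 2.5500
beam 3: φ=0°, α=150°
  cosα=-0.8660 sinα=0.5000 | (1,4) | tMaxX 0.7621 tMaxY 1.6200 | tΔX 1.1547 tΔY 2.0000
    t=0.7621 [x] (0,4) — stop
  → r_3 = 0.7621
beam 4: φ=45°, α=195°
  cosα=-0.9659 sinα=-0.2588 | (1,4) | tMaxX 0.6833 tMaxY 0.7341 | tΔX 1.0353 tΔY 3.8637
    t=0.6833 [x] (0,4) — stop
  → r_4 = 0.6833
beam 5: φ=90°, α=240°
  cosα=-0.5000 sinα=-0.8660 | (1,4) | tMaxX 1.3200 tMaxY 0.2194 | tΔX 2.0000 tΔY 1.1547
    t=0.2194 [y] (1,3)
    t=1.3200 [x] (0,3) — stop
  → r_5 = 1.3200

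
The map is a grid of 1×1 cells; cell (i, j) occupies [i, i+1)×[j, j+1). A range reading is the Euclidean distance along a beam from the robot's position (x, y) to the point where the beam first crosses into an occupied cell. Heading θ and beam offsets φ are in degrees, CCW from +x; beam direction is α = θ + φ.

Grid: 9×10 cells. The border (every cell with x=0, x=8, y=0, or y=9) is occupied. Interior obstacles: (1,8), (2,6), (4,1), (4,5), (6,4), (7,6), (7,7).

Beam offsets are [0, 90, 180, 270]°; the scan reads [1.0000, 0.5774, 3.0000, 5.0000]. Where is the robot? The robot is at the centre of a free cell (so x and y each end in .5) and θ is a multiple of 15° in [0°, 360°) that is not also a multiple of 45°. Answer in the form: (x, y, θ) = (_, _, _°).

The pose lattice has 49·16 = 784 candidates. Test each by forward raycasting.
  (2.5, 7.5, 300°): beam 1 = 0.5774 ≠ 1.0000 ✗
  (5.5, 4.5, 300°): beam 1 = 4.0415 ≠ 1.0000 ✗
  (4.5, 4.5, 60°): beam 1 = 0.5774 ≠ 1.0000 ✗
  (6.5, 7.5, 165°): beam 1 = 4.6587 ≠ 1.0000 ✗
  (6.5, 8.5, 105°): beam 1 = 0.5176 ≠ 1.0000 ✗
  …
  (5.5, 8.5, 30°): r_1=1.0000, r_2=0.5774, r_3=3.0000, r_4=5.0000 — all match ✓
Only this pose fits every beam.

(x, y, θ) = (5.5, 8.5, 30°)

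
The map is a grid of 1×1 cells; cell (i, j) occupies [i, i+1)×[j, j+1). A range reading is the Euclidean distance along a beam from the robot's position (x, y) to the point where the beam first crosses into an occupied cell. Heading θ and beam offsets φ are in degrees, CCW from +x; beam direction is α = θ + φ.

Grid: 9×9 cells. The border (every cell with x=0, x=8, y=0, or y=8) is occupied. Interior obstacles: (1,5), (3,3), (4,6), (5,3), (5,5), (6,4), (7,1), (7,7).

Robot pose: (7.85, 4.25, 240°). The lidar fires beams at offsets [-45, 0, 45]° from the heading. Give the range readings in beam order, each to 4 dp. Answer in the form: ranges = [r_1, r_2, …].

ranges = [0.8800, 3.7528, 0.5796]

beam 1: φ=-45°, α=195°
  cosα=-0.9659 sinα=-0.2588 | (7,4) | tMaxX 0.8800 tMaxY 0.9659 | tΔX 1.0353 tΔY 3.8637
    t=0.8800 [x] (6,4) — stop
  → r_1 = 0.8800
beam 2: φ=0°, α=240°
  cosα=-0.5000 sinα=-0.8660 | (7,4) | tMaxX 1.7000 tMaxY 0.2887 | tΔX 2.0000 tΔY 1.1547
    t=0.2887 [y] (7,3)
    t=1.4434 [y] (7,2)
    t=1.7000 [x] (6,2)
    t=2.5981 [y] (6,1)
    t=3.7000 [x] (5,1)
    t=3.7528 [y] (5,0) — stop
  → r_2 = 3.7528
beam 3: φ=45°, α=285°
  cosα=0.2588 sinα=-0.9659 | (7,4) | tMaxX 0.5796 tMaxY 0.2588 | tΔX 3.8637 tΔY 1.0353
    t=0.2588 [y] (7,3)
    t=0.5796 [x] (8,3) — stop
  → r_3 = 0.5796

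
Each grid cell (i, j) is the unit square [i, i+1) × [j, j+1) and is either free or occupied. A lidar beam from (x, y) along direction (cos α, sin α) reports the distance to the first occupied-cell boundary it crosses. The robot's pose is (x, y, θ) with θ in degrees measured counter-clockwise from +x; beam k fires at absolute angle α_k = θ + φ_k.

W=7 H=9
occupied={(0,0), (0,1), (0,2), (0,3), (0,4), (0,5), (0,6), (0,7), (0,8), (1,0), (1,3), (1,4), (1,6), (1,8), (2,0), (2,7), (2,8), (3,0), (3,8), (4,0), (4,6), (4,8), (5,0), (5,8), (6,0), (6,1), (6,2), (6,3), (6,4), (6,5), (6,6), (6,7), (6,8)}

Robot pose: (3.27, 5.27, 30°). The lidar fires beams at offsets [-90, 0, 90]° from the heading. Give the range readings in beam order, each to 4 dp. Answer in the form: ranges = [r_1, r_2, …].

beam 1: φ=-90°, α=300°
  dir = (cos 300°, sin 300°) = (0.5000, -0.8660); from cell (3,5)
  next x-line at t=1.4600, next y-line at t=0.3118; Δt_x=2.0000, Δt_y=1.1547
    y: enter (3,4) at t=0.3118
    x: enter (4,4) at t=1.4600
    y: enter (4,3) at t=1.4665
    y: enter (4,2) at t=2.6212
    x: enter (5,2) at t=3.4600
    y: enter (5,1) at t=3.7759
    y: enter (5,0) at t=4.9306 ← occupied
  → r_1 = 4.9306
beam 2: φ=0°, α=30°
  dir = (cos 30°, sin 30°) = (0.8660, 0.5000); from cell (3,5)
  next x-line at t=0.8429, next y-line at t=1.4600; Δt_x=1.1547, Δt_y=2.0000
    x: enter (4,5) at t=0.8429
    y: enter (4,6) at t=1.4600 ← occupied
  → r_2 = 1.4600
beam 3: φ=90°, α=120°
  dir = (cos 120°, sin 120°) = (-0.5000, 0.8660); from cell (3,5)
  next x-line at t=0.5400, next y-line at t=0.8429; Δt_x=2.0000, Δt_y=1.1547
    x: enter (2,5) at t=0.5400
    y: enter (2,6) at t=0.8429
    y: enter (2,7) at t=1.9976 ← occupied
  → r_3 = 1.9976

ranges = [4.9306, 1.4600, 1.9976]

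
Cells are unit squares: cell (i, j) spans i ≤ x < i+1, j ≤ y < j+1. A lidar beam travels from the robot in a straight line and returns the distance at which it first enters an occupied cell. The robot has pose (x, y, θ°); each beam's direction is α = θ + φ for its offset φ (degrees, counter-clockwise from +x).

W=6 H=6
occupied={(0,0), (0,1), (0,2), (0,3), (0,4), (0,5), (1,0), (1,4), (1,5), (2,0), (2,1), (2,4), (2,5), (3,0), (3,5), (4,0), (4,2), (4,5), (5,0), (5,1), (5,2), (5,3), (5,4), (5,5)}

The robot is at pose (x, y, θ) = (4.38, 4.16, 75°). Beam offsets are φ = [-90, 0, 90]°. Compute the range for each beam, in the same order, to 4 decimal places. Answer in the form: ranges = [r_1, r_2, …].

beam 1: φ=-90°, α=345°
  cosα=0.9659 sinα=-0.2588 | (4,4) | tMaxX 0.6419 tMaxY 0.6182 | tΔX 1.0353 tΔY 3.8637
    t=0.6182 [y] (4,3)
    t=0.6419 [x] (5,3) — stop
  → r_1 = 0.6419
beam 2: φ=0°, α=75°
  cosα=0.2588 sinα=0.9659 | (4,4) | tMaxX 2.3955 tMaxY 0.8696 | tΔX 3.8637 tΔY 1.0353
    t=0.8696 [y] (4,5) — stop
  → r_2 = 0.8696
beam 3: φ=90°, α=165°
  cosα=-0.9659 sinα=0.2588 | (4,4) | tMaxX 0.3934 tMaxY 3.2455 | tΔX 1.0353 tΔY 3.8637
    t=0.3934 [x] (3,4)
    t=1.4287 [x] (2,4) — stop
  → r_3 = 1.4287

ranges = [0.6419, 0.8696, 1.4287]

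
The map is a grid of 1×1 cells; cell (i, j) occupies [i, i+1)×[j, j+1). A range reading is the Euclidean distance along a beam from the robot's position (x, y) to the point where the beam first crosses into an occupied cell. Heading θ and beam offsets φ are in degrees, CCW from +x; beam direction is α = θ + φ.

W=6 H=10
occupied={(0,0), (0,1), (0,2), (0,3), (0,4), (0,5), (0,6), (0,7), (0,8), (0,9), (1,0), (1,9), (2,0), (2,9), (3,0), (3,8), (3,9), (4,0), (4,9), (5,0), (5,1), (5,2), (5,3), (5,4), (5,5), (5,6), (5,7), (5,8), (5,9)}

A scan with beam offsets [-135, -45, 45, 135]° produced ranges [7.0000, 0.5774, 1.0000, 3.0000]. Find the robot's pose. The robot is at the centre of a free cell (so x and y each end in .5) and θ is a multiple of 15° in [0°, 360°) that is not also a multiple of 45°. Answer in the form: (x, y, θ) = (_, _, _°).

(x, y, θ) = (1.5, 2.5, 195°)

The pose lattice has 31·16 = 496 candidates. Test each by forward raycasting.
  (4.5, 6.5, 15°): beam 1 = 6.3509 ≠ 7.0000 ✗
  (1.5, 3.5, 75°): beam 1 = 2.8868 ≠ 7.0000 ✗
  (1.5, 3.5, 345°): beam 1 = 0.5774 ≠ 7.0000 ✗
  (1.5, 1.5, 195°): beam 3 = 0.5774 ≠ 1.0000 ✗
  …
  (1.5, 2.5, 195°): r_1=7.0000, r_2=0.5774, r_3=1.0000, r_4=3.0000 — all match ✓
Only this pose fits every beam.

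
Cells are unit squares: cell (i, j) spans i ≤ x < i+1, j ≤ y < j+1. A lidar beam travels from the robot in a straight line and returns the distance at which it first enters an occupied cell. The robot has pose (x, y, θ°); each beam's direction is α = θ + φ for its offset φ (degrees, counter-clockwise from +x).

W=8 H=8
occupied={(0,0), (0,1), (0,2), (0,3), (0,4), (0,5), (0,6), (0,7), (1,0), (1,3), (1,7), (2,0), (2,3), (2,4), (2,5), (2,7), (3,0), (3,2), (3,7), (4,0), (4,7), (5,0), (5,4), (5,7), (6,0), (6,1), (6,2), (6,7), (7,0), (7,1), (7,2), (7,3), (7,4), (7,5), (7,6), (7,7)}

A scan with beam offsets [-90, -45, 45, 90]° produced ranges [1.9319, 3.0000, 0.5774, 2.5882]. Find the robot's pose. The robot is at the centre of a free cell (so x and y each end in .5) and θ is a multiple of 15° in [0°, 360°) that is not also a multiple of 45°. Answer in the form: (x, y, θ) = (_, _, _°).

(x, y, θ) = (4.5, 4.5, 345°)

Candidates: 28 free-cell centres × 16 headings = 448 poses. Raycast each; keep the one whose scan matches to 4 dp.
  (1.5, 4.5, 75°): beam 1 = 0.5176 ≠ 1.9319 ✗
  (4.5, 6.5, 105°): beam 2 = 0.5774 ≠ 3.0000 ✗
  (6.5, 6.5, 255°): beam 2 = 4.0415 ≠ 3.0000 ✗
  …
  (4.5, 4.5, 345°): r_1=1.9319, r_2=3.0000, r_3=0.5774, r_4=2.5882 — all match ✓
No second candidate reproduces the full scan.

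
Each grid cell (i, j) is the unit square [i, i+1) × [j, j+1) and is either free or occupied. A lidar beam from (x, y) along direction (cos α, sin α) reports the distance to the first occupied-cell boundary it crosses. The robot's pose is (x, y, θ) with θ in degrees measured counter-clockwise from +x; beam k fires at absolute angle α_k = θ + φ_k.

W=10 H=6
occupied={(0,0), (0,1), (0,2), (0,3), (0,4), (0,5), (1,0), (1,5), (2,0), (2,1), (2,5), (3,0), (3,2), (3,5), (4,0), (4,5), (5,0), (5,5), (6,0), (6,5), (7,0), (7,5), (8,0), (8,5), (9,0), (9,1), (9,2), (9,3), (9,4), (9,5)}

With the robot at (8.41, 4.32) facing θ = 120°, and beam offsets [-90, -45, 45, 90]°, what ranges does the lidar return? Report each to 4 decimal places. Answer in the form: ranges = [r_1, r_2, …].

ranges = [0.6813, 0.7040, 2.6273, 6.2469]

beam 1: φ=-90°, α=30°
  cosα=0.8660 sinα=0.5000 | (8,4) | tMaxX 0.6813 tMaxY 1.3600 | tΔX 1.1547 tΔY 2.0000
    t=0.6813 [x] (9,4) — stop
  → r_1 = 0.6813
beam 2: φ=-45°, α=75°
  cosα=0.2588 sinα=0.9659 | (8,4) | tMaxX 2.2796 tMaxY 0.7040 | tΔX 3.8637 tΔY 1.0353
    t=0.7040 [y] (8,5) — stop
  → r_2 = 0.7040
beam 3: φ=45°, α=165°
  cosα=-0.9659 sinα=0.2588 | (8,4) | tMaxX 0.4245 tMaxY 2.6273 | tΔX 1.0353 tΔY 3.8637
    t=0.4245 [x] (7,4)
    t=1.4597 [x] (6,4)
    t=2.4950 [x] (5,4)
    t=2.6273 [y] (5,5) — stop
  → r_3 = 2.6273
beam 4: φ=90°, α=210°
  cosα=-0.8660 sinα=-0.5000 | (8,4) | tMaxX 0.4734 tMaxY 0.6400 | tΔX 1.1547 tΔY 2.0000
    t=0.4734 [x] (7,4)
    t=0.6400 [y] (7,3)
    t=1.6281 [x] (6,3)
    t=2.6400 [y] (6,2)
    t=2.7828 [x] (5,2)
    t=3.9375 [x] (4,2)
    t=4.6400 [y] (4,1)
    t=5.0922 [x] (3,1)
    t=6.2469 [x] (2,1) — stop
  → r_4 = 6.2469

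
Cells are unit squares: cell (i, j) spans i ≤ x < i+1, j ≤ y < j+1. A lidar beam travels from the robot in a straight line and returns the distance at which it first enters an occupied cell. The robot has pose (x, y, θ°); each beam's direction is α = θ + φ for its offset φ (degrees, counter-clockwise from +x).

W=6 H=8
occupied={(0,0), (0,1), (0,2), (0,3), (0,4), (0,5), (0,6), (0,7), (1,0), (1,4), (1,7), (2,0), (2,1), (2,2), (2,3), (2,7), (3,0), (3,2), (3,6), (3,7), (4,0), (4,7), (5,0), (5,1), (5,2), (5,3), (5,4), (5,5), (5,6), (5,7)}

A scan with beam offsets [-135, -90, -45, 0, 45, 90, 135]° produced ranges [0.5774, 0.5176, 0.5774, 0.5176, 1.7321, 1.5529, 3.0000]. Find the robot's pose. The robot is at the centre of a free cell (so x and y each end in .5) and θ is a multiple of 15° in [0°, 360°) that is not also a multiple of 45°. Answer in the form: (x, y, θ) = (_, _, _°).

(x, y, θ) = (3.5, 3.5, 285°)

Candidates: 18 free-cell centres × 16 headings = 288 poses. Raycast each; keep the one whose scan matches to 4 dp.
  (3.5, 5.5, 105°): beam 1 = 1.7321 ≠ 0.5774 ✗
  (1.5, 1.5, 195°): beam 1 = 1.0000 ≠ 0.5774 ✗
  (3.5, 1.5, 120°): beam 1 = 1.5529 ≠ 0.5774 ✗
  …
  (3.5, 3.5, 285°): r_1=0.5774, r_2=0.5176, r_3=0.5774, r_4=0.5176, r_5=1.7321, r_6=1.5529, r_7=3.0000 — all match ✓
No second candidate reproduces the full scan.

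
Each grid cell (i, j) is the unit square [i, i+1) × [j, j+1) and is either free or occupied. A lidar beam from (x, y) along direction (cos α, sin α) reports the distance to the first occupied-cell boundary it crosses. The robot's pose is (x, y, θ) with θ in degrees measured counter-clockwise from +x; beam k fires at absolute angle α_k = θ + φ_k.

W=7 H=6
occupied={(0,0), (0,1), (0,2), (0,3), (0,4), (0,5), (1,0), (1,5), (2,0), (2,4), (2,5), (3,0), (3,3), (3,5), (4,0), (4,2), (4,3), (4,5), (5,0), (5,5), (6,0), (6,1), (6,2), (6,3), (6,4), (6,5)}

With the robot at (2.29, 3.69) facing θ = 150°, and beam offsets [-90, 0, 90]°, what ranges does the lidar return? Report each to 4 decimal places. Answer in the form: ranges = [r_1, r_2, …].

beam 1: φ=-90°, α=60°
  cosα=0.5000 sinα=0.8660 | (2,3) | tMaxX 1.4200 tMaxY 0.3580 | tΔX 2.0000 tΔY 1.1547
    t=0.3580 [y] (2,4) — stop
  → r_1 = 0.3580
beam 2: φ=0°, α=150°
  cosα=-0.8660 sinα=0.5000 | (2,3) | tMaxX 0.3349 tMaxY 0.6200 | tΔX 1.1547 tΔY 2.0000
    t=0.3349 [x] (1,3)
    t=0.6200 [y] (1,4)
    t=1.4896 [x] (0,4) — stop
  → r_2 = 1.4896
beam 3: φ=90°, α=240°
  cosα=-0.5000 sinα=-0.8660 | (2,3) | tMaxX 0.5800 tMaxY 0.7967 | tΔX 2.0000 tΔY 1.1547
    t=0.5800 [x] (1,3)
    t=0.7967 [y] (1,2)
    t=1.9514 [y] (1,1)
    t=2.5800 [x] (0,1) — stop
  → r_3 = 2.5800

ranges = [0.3580, 1.4896, 2.5800]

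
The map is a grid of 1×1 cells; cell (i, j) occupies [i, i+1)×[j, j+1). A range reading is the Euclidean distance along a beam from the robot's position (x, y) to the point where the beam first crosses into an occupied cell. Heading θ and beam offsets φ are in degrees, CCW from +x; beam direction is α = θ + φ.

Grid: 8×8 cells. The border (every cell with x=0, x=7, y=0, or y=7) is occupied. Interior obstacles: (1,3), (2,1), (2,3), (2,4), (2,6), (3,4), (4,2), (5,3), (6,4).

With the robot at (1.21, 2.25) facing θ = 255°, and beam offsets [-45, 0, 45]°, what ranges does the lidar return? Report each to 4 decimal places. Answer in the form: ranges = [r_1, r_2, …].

beam 1: φ=-45°, α=210°
  d=(-0.8660,-0.5000)  start (1,2)  tX=0.2425 tY=0.5000  stride 1/|dx|=1.1547 1/|dy|=2.0000
    cross x-line → (0,2), t=0.2425 (wall)
  → r_1 = 0.2425
beam 2: φ=0°, α=255°
  d=(-0.2588,-0.9659)  start (1,2)  tX=0.8114 tY=0.2588  stride 1/|dx|=3.8637 1/|dy|=1.0353
    cross y-line → (1,1), t=0.2588
    cross x-line → (0,1), t=0.8114 (wall)
  → r_2 = 0.8114
beam 3: φ=45°, α=300°
  d=(0.5000,-0.8660)  start (1,2)  tX=1.5800 tY=0.2887  stride 1/|dx|=2.0000 1/|dy|=1.1547
    cross y-line → (1,1), t=0.2887
    cross y-line → (1,0), t=1.4434 (wall)
  → r_3 = 1.4434

ranges = [0.2425, 0.8114, 1.4434]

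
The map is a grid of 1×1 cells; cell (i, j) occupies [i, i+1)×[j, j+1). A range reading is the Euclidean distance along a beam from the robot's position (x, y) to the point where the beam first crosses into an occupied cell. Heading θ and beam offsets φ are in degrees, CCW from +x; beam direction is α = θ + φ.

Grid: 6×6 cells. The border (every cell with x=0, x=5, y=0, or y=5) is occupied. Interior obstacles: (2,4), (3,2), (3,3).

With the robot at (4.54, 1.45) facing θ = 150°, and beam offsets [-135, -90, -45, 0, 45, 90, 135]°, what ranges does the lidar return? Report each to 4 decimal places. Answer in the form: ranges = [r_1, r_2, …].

beam 1: φ=-135°, α=15°
  direction (0.9659, 0.2588); cell (4,1); t to first gridline: x 0.4762, y 2.1250 (then +1.0353 / +3.8637)
    (5,1) via x @ 0.4762  # hit
  → r_1 = 0.4762
beam 2: φ=-90°, α=60°
  direction (0.5000, 0.8660); cell (4,1); t to first gridline: x 0.9200, y 0.6351 (then +2.0000 / +1.1547)
    (4,2) via y @ 0.6351
    (5,2) via x @ 0.9200  # hit
  → r_2 = 0.9200
beam 3: φ=-45°, α=105°
  direction (-0.2588, 0.9659); cell (4,1); t to first gridline: x 2.0864, y 0.5694 (then +3.8637 / +1.0353)
    (4,2) via y @ 0.5694
    (4,3) via y @ 1.6047
    (3,3) via x @ 2.0864  # hit
  → r_3 = 2.0864
beam 4: φ=0°, α=150°
  direction (-0.8660, 0.5000); cell (4,1); t to first gridline: x 0.6235, y 1.1000 (then +1.1547 / +2.0000)
    (3,1) via x @ 0.6235
    (3,2) via y @ 1.1000  # hit
  → r_4 = 1.1000
beam 5: φ=45°, α=195°
  direction (-0.9659, -0.2588); cell (4,1); t to first gridline: x 0.5590, y 1.7387 (then +1.0353 / +3.8637)
    (3,1) via x @ 0.5590
    (2,1) via x @ 1.5943
    (2,0) via y @ 1.7387  # hit
  → r_5 = 1.7387
beam 6: φ=90°, α=240°
  direction (-0.5000, -0.8660); cell (4,1); t to first gridline: x 1.0800, y 0.5196 (then +2.0000 / +1.1547)
    (4,0) via y @ 0.5196  # hit
  → r_6 = 0.5196
beam 7: φ=135°, α=285°
  direction (0.2588, -0.9659); cell (4,1); t to first gridline: x 1.7773, y 0.4659 (then +3.8637 / +1.0353)
    (4,0) via y @ 0.4659  # hit
  → r_7 = 0.4659

ranges = [0.4762, 0.9200, 2.0864, 1.1000, 1.7387, 0.5196, 0.4659]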